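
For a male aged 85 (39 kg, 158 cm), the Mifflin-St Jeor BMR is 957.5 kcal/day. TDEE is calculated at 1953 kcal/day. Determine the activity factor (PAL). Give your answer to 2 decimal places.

Activity factor = TEE ÷ BMR = 1953 ÷ 957.5 = 2.04.

2.04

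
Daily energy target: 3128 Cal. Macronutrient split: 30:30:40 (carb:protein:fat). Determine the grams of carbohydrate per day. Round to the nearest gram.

235 g/day

Carbohydrate energy = 30% × 3128 = 938.4 kcal.
At 4 kcal/g: 938.4 ÷ 4 = 234.6 g.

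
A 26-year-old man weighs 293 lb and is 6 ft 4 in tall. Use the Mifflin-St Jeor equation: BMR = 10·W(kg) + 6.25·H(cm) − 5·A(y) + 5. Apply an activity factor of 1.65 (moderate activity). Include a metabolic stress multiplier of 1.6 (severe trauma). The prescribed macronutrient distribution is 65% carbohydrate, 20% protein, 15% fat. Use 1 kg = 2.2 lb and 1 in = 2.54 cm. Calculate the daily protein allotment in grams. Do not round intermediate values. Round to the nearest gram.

319 g/day

Convert to metric: weight = 293 ÷ 2.2 = 133.1818 kg; height = (6×12 + 4) × 2.54 = 76 × 2.54 = 193.04 cm.
Mifflin-St Jeor (male): BMR = 10(133.1818) + 6.25(193.04) − 5(26) + 5 = 1331.8182 + 1206.5 − 130 + 5 = 2413.3182 kcal/day.
TEE = 2413.3182 × 1.65 = 3981.975 kcal/day.
With stress factor 1.6: 3981.975 × 1.6 = 6371.16 kcal/day.
Protein energy = 20% × 6371.16 = 1274.232 kcal.
Protein = 1274.232 ÷ 4 kcal/g = 318.558 g.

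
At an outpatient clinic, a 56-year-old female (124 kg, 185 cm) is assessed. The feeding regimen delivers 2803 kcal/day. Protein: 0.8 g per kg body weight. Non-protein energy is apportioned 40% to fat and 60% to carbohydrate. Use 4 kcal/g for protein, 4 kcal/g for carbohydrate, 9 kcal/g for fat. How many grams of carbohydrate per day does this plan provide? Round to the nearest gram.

361 g/day

Protein = 0.8 × 124 = 99.2 g → 99.2 × 4 = 396.8 kcal.
Non-protein calories = 2803 − 396.8 = 2406.2 kcal.
Fat: 40% × 2406.2 = 962.48 kcal; carbohydrate: 1443.72 kcal.
Carbohydrate: 1443.72 kcal ÷ 4 kcal/g = 360.93 g.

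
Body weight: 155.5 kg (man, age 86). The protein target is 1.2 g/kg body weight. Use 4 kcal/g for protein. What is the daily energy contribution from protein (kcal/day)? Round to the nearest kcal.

746 kcal/day

Protein = 1.2 g/kg × 155.5 kg = 186.6 g/day.
Protein energy = 186.6 g × 4 kcal/g = 746.4 kcal/day.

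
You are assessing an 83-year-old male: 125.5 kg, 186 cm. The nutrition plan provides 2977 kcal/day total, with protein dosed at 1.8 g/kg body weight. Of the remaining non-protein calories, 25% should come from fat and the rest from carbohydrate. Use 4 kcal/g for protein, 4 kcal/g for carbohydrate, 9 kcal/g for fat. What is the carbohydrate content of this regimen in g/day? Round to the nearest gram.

Protein = 1.8 × 125.5 = 225.9 g → 225.9 × 4 = 903.6 kcal.
Non-protein calories = 2977 − 903.6 = 2073.4 kcal.
Fat: 25% × 2073.4 = 518.35 kcal; carbohydrate: 1555.05 kcal.
Carbohydrate: 1555.05 kcal ÷ 4 kcal/g = 388.7625 g.

389 g/day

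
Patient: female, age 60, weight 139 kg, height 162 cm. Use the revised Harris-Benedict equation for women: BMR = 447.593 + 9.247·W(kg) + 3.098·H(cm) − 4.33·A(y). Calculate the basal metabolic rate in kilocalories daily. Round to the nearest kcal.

1975 kilocalories daily

Harris-Benedict: BMR = 447.593 + 9.247(139) + 3.098(162) − 4.33(60) = 1975.002 kcal/day.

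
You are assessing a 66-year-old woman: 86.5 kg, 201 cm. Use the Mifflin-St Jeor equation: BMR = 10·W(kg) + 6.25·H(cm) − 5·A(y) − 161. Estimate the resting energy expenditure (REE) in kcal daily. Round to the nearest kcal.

1630 kcal daily

Mifflin-St Jeor (female): BMR = 10(86.5) + 6.25(201) − 5(66) − 161 = 865 + 1256.25 − 330 − 161 = 1630.25 kcal/day.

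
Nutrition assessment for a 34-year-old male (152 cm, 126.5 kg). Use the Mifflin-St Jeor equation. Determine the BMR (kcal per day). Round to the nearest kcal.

2050 kcal per day

Mifflin-St Jeor (male): BMR = 10(126.5) + 6.25(152) − 5(34) + 5 = 1265 + 950 − 170 + 5 = 2050 kcal/day.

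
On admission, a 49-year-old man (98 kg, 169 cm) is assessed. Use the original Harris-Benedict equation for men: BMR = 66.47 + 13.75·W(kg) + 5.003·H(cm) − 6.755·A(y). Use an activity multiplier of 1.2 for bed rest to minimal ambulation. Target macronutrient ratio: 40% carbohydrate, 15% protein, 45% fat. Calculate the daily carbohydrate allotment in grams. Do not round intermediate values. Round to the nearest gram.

231 g/day

Harris-Benedict: BMR = 66.47 + 13.75(98) + 5.003(169) − 6.755(49) = 1928.482 kcal/day.
TEE = 1928.482 × 1.2 = 2314.1784 kcal/day.
Carbohydrate energy = 40% × 2314.1784 = 925.6714 kcal.
Carbohydrate = 925.6714 ÷ 4 kcal/g = 231.4178 g.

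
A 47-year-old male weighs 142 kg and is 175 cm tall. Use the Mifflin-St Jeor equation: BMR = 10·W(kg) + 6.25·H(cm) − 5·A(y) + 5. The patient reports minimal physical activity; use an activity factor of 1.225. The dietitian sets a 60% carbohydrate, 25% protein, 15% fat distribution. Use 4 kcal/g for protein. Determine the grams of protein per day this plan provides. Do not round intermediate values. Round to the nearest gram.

175 g/day

Mifflin-St Jeor (male): BMR = 10(142) + 6.25(175) − 5(47) + 5 = 1420 + 1093.75 − 235 + 5 = 2283.75 kcal/day.
TEE = 2283.75 × 1.225 = 2797.5938 kcal/day.
Protein energy = 25% × 2797.5938 = 699.3984 kcal.
Protein = 699.3984 ÷ 4 kcal/g = 174.8496 g.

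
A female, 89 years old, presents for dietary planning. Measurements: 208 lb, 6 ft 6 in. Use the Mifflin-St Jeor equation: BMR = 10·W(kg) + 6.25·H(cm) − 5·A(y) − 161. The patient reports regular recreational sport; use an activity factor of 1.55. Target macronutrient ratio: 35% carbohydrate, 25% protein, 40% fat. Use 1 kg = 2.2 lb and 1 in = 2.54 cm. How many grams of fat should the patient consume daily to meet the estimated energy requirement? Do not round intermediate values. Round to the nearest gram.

Convert to metric: weight = 208 ÷ 2.2 = 94.5455 kg; height = (6×12 + 6) × 2.54 = 78 × 2.54 = 198.12 cm.
Mifflin-St Jeor (female): BMR = 10(94.5455) + 6.25(198.12) − 5(89) − 161 = 945.4545 + 1238.25 − 445 − 161 = 1577.7045 kcal/day.
TEE = 1577.7045 × 1.55 = 2445.442 kcal/day.
Fat energy = 40% × 2445.442 = 978.1768 kcal.
Fat = 978.1768 ÷ 9 kcal/g = 108.6863 g.

109 g/day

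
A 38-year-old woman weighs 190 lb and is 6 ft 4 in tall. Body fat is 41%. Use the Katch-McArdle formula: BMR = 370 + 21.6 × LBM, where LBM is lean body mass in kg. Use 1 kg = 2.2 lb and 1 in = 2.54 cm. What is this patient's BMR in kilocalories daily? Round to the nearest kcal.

Convert to metric: weight = 190 ÷ 2.2 = 86.3636 kg; height = (6×12 + 4) × 2.54 = 76 × 2.54 = 193.04 cm.
LBM = 86.3636 × (1 − 0.41) = 50.9545 kg. Katch-McArdle: BMR = 370 + 21.6 × 50.9545 = 1470.6182 kcal/day.

1471 kilocalories daily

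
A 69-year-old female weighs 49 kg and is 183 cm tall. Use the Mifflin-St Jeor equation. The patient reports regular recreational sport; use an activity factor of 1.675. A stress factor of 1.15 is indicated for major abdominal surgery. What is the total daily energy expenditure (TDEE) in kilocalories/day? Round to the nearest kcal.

2172 kilocalories/day

Mifflin-St Jeor (female): BMR = 10(49) + 6.25(183) − 5(69) − 161 = 490 + 1143.75 − 345 − 161 = 1127.75 kcal/day.
TEE = BMR × activity factor = 1127.75 × 1.675 = 1888.9813 kcal/day.
Apply stress factor: 1888.9813 × 1.15 = 2172.3284 kcal/day.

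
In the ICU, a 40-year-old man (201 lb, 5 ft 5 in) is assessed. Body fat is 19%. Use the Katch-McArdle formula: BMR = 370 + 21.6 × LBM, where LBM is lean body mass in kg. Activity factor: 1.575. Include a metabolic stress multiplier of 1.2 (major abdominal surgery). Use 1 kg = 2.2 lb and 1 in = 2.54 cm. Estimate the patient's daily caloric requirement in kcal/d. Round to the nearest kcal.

Convert to metric: weight = 201 ÷ 2.2 = 91.3636 kg; height = (5×12 + 5) × 2.54 = 65 × 2.54 = 165.1 cm.
LBM = 91.3636 × (1 − 0.19) = 74.0045 kg. Katch-McArdle: BMR = 370 + 21.6 × 74.0045 = 1968.4982 kcal/day.
TEE = BMR × activity factor = 1968.4982 × 1.575 = 3100.3846 kcal/day.
Apply stress factor: 3100.3846 × 1.2 = 3720.4616 kcal/day.

3720 kcal/d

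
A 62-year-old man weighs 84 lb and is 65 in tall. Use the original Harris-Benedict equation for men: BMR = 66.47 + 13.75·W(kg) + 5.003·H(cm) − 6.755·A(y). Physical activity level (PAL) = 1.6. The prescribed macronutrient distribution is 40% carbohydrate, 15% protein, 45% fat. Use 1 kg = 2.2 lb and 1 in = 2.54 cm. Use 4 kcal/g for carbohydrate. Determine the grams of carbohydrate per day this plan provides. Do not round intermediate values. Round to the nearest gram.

Convert to metric: weight = 84 ÷ 2.2 = 38.1818 kg; height = 65 × 2.54 = 165.1 cm.
Harris-Benedict: BMR = 66.47 + 13.75(38.1818) + 5.003(165.1) − 6.755(62) = 998.6553 kcal/day.
TEE = 998.6553 × 1.6 = 1597.8485 kcal/day.
Carbohydrate energy = 40% × 1597.8485 = 639.1394 kcal.
Carbohydrate = 639.1394 ÷ 4 kcal/g = 159.7848 g.

160 g/day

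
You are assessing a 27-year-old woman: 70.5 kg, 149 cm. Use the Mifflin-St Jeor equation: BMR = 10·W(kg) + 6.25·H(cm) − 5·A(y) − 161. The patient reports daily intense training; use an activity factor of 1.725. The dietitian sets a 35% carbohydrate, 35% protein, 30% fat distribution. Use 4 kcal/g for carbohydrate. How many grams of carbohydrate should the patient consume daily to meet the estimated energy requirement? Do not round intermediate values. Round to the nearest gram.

202 g/day

Mifflin-St Jeor (female): BMR = 10(70.5) + 6.25(149) − 5(27) − 161 = 705 + 931.25 − 135 − 161 = 1340.25 kcal/day.
TEE = 1340.25 × 1.725 = 2311.9313 kcal/day.
Carbohydrate energy = 35% × 2311.9313 = 809.1759 kcal.
Carbohydrate = 809.1759 ÷ 4 kcal/g = 202.294 g.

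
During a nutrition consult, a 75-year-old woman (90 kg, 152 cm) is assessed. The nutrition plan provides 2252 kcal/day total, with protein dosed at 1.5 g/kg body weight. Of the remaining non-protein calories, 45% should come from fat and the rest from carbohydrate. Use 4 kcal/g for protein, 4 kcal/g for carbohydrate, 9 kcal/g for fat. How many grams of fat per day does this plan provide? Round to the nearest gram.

Protein = 1.5 × 90 = 135 g → 135 × 4 = 540 kcal.
Non-protein calories = 2252 − 540 = 1712 kcal.
Fat: 45% × 1712 = 770.4 kcal; carbohydrate: 941.6 kcal.
Fat: 770.4 kcal ÷ 9 kcal/g = 85.6 g.

86 g/day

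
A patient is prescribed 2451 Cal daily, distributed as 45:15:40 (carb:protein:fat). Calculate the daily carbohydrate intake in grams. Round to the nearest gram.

Carbohydrate energy = 45% × 2451 = 1102.95 kcal.
At 4 kcal/g: 1102.95 ÷ 4 = 275.7375 g.

276 g/day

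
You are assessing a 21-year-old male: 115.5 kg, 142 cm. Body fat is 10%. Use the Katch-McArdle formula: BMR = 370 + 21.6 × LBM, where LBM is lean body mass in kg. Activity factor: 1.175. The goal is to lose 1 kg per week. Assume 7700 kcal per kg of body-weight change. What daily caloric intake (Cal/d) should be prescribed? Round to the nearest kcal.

LBM = 115.5 × (1 − 0.1) = 103.95 kg. Katch-McArdle: BMR = 370 + 21.6 × 103.95 = 2615.32 kcal/day.
TEE = 2615.32 × 1.175 = 3073.001 kcal/day.
Required daily deficit = 1 × 7700 ÷ 7 = 1100 kcal/day.
Target intake = 3073.001 − 1100 = 1973.001 kcal/day.

1973 Cal/d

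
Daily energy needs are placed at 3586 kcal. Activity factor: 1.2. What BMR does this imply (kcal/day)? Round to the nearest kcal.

BMR = TEE ÷ activity factor = 3586 ÷ 1.2 = 2988.3333 kcal/day.

2988 kcal/day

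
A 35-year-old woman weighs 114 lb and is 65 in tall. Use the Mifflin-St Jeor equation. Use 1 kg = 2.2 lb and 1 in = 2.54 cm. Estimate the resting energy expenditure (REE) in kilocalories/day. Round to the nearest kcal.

Convert to metric: weight = 114 ÷ 2.2 = 51.8182 kg; height = 65 × 2.54 = 165.1 cm.
Mifflin-St Jeor (female): BMR = 10(51.8182) + 6.25(165.1) − 5(35) − 161 = 518.1818 + 1031.875 − 175 − 161 = 1214.0568 kcal/day.

1214 kilocalories/day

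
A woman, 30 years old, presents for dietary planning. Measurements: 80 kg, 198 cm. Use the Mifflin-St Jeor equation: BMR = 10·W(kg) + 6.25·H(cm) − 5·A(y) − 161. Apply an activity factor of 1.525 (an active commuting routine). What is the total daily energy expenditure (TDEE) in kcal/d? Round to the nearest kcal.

2633 kcal/d

Mifflin-St Jeor (female): BMR = 10(80) + 6.25(198) − 5(30) − 161 = 800 + 1237.5 − 150 − 161 = 1726.5 kcal/day.
TEE = BMR × activity factor = 1726.5 × 1.525 = 2632.9125 kcal/day.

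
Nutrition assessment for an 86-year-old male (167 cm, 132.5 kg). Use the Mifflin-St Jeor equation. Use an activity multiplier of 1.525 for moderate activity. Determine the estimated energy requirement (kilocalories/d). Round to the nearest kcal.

2964 kilocalories/d

Mifflin-St Jeor (male): BMR = 10(132.5) + 6.25(167) − 5(86) + 5 = 1325 + 1043.75 − 430 + 5 = 1943.75 kcal/day.
TEE = BMR × activity factor = 1943.75 × 1.525 = 2964.2188 kcal/day.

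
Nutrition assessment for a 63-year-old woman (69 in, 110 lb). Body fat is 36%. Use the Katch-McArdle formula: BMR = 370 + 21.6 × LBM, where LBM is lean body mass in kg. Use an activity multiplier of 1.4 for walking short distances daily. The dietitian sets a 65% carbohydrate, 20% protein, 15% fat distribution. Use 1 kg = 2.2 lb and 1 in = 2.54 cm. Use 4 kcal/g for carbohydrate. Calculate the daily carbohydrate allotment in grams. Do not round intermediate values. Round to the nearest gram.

241 g/day

Convert to metric: weight = 110 ÷ 2.2 = 50 kg; height = 69 × 2.54 = 175.26 cm.
LBM = 50 × (1 − 0.36) = 32 kg. Katch-McArdle: BMR = 370 + 21.6 × 32 = 1061.2 kcal/day.
TEE = 1061.2 × 1.4 = 1485.68 kcal/day.
Carbohydrate energy = 65% × 1485.68 = 965.692 kcal.
Carbohydrate = 965.692 ÷ 4 kcal/g = 241.423 g.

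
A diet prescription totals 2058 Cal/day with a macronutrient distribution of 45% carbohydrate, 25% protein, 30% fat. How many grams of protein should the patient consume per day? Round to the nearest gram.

129 g/day

Protein energy = 25% × 2058 = 514.5 kcal.
At 4 kcal/g: 514.5 ÷ 4 = 128.625 g.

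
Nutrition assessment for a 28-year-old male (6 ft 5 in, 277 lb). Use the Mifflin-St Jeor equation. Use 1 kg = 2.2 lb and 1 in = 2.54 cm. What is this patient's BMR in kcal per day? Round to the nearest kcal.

2346 kcal per day

Convert to metric: weight = 277 ÷ 2.2 = 125.9091 kg; height = (6×12 + 5) × 2.54 = 77 × 2.54 = 195.58 cm.
Mifflin-St Jeor (male): BMR = 10(125.9091) + 6.25(195.58) − 5(28) + 5 = 1259.0909 + 1222.375 − 140 + 5 = 2346.4659 kcal/day.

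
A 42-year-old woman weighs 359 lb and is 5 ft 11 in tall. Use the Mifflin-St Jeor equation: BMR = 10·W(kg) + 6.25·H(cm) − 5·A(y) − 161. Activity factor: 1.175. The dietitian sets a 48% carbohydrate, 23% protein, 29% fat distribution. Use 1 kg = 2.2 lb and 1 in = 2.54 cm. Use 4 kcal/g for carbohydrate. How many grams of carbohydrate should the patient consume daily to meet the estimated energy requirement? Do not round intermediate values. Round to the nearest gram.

337 g/day

Convert to metric: weight = 359 ÷ 2.2 = 163.1818 kg; height = (5×12 + 11) × 2.54 = 71 × 2.54 = 180.34 cm.
Mifflin-St Jeor (female): BMR = 10(163.1818) + 6.25(180.34) − 5(42) − 161 = 1631.8182 + 1127.125 − 210 − 161 = 2387.9432 kcal/day.
TEE = 2387.9432 × 1.175 = 2805.8332 kcal/day.
Carbohydrate energy = 48% × 2805.8332 = 1346.8 kcal.
Carbohydrate = 1346.8 ÷ 4 kcal/g = 336.7 g.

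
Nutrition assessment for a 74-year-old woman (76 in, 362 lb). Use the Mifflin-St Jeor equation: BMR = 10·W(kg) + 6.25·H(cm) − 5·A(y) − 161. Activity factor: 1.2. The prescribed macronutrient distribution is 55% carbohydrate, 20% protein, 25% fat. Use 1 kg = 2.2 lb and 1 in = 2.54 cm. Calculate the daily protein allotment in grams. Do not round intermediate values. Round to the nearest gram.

Convert to metric: weight = 362 ÷ 2.2 = 164.5455 kg; height = 76 × 2.54 = 193.04 cm.
Mifflin-St Jeor (female): BMR = 10(164.5455) + 6.25(193.04) − 5(74) − 161 = 1645.4545 + 1206.5 − 370 − 161 = 2320.9545 kcal/day.
TEE = 2320.9545 × 1.2 = 2785.1455 kcal/day.
Protein energy = 20% × 2785.1455 = 557.0291 kcal.
Protein = 557.0291 ÷ 4 kcal/g = 139.2573 g.

139 g/day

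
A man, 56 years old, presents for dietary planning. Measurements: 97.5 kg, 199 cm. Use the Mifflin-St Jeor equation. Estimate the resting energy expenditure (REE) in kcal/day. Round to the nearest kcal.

Mifflin-St Jeor (male): BMR = 10(97.5) + 6.25(199) − 5(56) + 5 = 975 + 1243.75 − 280 + 5 = 1943.75 kcal/day.

1944 kcal/day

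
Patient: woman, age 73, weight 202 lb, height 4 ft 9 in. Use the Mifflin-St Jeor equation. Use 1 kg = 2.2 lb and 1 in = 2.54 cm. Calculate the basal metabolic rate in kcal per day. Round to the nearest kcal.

1297 kcal per day

Convert to metric: weight = 202 ÷ 2.2 = 91.8182 kg; height = (4×12 + 9) × 2.54 = 57 × 2.54 = 144.78 cm.
Mifflin-St Jeor (female): BMR = 10(91.8182) + 6.25(144.78) − 5(73) − 161 = 918.1818 + 904.875 − 365 − 161 = 1297.0568 kcal/day.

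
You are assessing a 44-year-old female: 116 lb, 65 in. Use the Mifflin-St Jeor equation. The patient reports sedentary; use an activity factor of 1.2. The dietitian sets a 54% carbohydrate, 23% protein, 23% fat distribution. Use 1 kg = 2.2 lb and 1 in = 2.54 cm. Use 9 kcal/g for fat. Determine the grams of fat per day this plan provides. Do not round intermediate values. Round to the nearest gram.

36 g/day

Convert to metric: weight = 116 ÷ 2.2 = 52.7273 kg; height = 65 × 2.54 = 165.1 cm.
Mifflin-St Jeor (female): BMR = 10(52.7273) + 6.25(165.1) − 5(44) − 161 = 527.2727 + 1031.875 − 220 − 161 = 1178.1477 kcal/day.
TEE = 1178.1477 × 1.2 = 1413.7773 kcal/day.
Fat energy = 23% × 1413.7773 = 325.1688 kcal.
Fat = 325.1688 ÷ 9 kcal/g = 36.1299 g.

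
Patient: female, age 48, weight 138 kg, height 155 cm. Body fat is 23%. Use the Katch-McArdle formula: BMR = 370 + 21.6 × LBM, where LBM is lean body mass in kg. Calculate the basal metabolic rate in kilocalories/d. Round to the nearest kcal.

2665 kilocalories/d

LBM = 138 × (1 − 0.23) = 106.26 kg. Katch-McArdle: BMR = 370 + 21.6 × 106.26 = 2665.216 kcal/day.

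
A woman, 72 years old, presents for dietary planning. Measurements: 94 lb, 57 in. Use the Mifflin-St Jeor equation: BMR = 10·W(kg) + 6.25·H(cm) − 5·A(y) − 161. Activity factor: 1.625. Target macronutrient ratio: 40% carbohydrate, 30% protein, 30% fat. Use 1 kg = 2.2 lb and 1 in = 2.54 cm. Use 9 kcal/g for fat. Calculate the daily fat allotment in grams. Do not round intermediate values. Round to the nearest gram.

Convert to metric: weight = 94 ÷ 2.2 = 42.7273 kg; height = 57 × 2.54 = 144.78 cm.
Mifflin-St Jeor (female): BMR = 10(42.7273) + 6.25(144.78) − 5(72) − 161 = 427.2727 + 904.875 − 360 − 161 = 811.1477 kcal/day.
TEE = 811.1477 × 1.625 = 1318.1151 kcal/day.
Fat energy = 30% × 1318.1151 = 395.4345 kcal.
Fat = 395.4345 ÷ 9 kcal/g = 43.9372 g.

44 g/day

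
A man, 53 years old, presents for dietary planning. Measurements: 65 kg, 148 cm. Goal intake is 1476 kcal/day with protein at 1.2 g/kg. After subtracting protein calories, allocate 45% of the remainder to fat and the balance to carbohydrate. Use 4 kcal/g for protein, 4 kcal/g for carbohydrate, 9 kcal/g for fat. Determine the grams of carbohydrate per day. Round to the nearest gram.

Protein = 1.2 × 65 = 78 g → 78 × 4 = 312 kcal.
Non-protein calories = 1476 − 312 = 1164 kcal.
Fat: 45% × 1164 = 523.8 kcal; carbohydrate: 640.2 kcal.
Carbohydrate: 640.2 kcal ÷ 4 kcal/g = 160.05 g.

160 g/day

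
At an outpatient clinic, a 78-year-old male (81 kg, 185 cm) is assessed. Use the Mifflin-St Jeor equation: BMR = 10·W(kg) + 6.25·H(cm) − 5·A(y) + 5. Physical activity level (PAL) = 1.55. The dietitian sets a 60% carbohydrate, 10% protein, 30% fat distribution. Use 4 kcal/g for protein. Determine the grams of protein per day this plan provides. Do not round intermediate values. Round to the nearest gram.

61 g/day

Mifflin-St Jeor (male): BMR = 10(81) + 6.25(185) − 5(78) + 5 = 810 + 1156.25 − 390 + 5 = 1581.25 kcal/day.
TEE = 1581.25 × 1.55 = 2450.9375 kcal/day.
Protein energy = 10% × 2450.9375 = 245.0938 kcal.
Protein = 245.0938 ÷ 4 kcal/g = 61.2734 g.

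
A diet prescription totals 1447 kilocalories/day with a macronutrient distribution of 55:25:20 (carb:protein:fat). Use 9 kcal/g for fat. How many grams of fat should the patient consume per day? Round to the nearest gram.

Fat energy = 20% × 1447 = 289.4 kcal.
At 9 kcal/g: 289.4 ÷ 9 = 32.1556 g.

32 g/day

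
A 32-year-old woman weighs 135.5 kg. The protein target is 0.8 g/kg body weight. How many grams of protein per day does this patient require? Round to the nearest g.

Protein = 0.8 g/kg × 135.5 kg = 108.4 g/day.

108 g/day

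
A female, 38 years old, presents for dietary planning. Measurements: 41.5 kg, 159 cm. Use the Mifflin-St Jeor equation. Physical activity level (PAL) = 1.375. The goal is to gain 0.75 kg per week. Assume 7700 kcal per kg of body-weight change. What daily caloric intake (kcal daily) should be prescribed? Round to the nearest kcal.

2279 kcal daily

Mifflin-St Jeor (female): BMR = 10(41.5) + 6.25(159) − 5(38) − 161 = 415 + 993.75 − 190 − 161 = 1057.75 kcal/day.
TEE = 1057.75 × 1.375 = 1454.4063 kcal/day.
Required daily surplus = 0.75 × 7700 ÷ 7 = 825 kcal/day.
Target intake = 1454.4063 + 825 = 2279.4063 kcal/day.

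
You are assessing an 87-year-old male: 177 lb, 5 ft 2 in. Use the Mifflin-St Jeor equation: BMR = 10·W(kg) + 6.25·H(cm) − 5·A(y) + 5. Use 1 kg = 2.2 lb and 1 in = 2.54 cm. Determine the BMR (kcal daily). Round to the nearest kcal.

1359 kcal daily

Convert to metric: weight = 177 ÷ 2.2 = 80.4545 kg; height = (5×12 + 2) × 2.54 = 62 × 2.54 = 157.48 cm.
Mifflin-St Jeor (male): BMR = 10(80.4545) + 6.25(157.48) − 5(87) + 5 = 804.5455 + 984.25 − 435 + 5 = 1358.7955 kcal/day.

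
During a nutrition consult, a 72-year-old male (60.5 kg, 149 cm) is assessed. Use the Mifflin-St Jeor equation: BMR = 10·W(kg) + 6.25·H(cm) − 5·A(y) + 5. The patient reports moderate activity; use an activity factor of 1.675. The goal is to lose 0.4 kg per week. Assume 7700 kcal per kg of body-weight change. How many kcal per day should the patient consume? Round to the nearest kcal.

Mifflin-St Jeor (male): BMR = 10(60.5) + 6.25(149) − 5(72) + 5 = 605 + 931.25 − 360 + 5 = 1181.25 kcal/day.
TEE = 1181.25 × 1.675 = 1978.5938 kcal/day.
Required daily deficit = 0.4 × 7700 ÷ 7 = 440 kcal/day.
Target intake = 1978.5938 − 440 = 1538.5938 kcal/day.

1539 kcal per day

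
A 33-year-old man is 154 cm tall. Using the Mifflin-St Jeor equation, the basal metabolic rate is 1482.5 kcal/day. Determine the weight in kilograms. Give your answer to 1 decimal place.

1482.5 = 10·W + 6.25(154) − 5(33) + 5
10·W = 1482.5 − 802.5 = 680, so W = 68 kg.

68.0 kg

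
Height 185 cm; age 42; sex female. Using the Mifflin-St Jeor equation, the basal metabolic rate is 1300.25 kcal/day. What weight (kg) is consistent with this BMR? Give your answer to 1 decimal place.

51.5 kg

1300.25 = 10·W + 6.25(185) − 5(42) − 161
10·W = 1300.25 − 785.25 = 515, so W = 51.5 kg.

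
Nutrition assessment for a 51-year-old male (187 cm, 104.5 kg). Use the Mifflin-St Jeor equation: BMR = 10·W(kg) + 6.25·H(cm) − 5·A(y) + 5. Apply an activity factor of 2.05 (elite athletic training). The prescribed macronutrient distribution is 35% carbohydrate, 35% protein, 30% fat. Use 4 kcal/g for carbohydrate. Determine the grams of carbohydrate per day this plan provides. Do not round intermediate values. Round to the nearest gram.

Mifflin-St Jeor (male): BMR = 10(104.5) + 6.25(187) − 5(51) + 5 = 1045 + 1168.75 − 255 + 5 = 1963.75 kcal/day.
TEE = 1963.75 × 2.05 = 4025.6875 kcal/day.
Carbohydrate energy = 35% × 4025.6875 = 1408.9906 kcal.
Carbohydrate = 1408.9906 ÷ 4 kcal/g = 352.2477 g.

352 g/day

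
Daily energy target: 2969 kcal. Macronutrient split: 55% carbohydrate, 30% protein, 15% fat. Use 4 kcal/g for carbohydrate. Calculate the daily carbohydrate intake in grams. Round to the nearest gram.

408 g/day

Carbohydrate energy = 55% × 2969 = 1632.95 kcal.
At 4 kcal/g: 1632.95 ÷ 4 = 408.2375 g.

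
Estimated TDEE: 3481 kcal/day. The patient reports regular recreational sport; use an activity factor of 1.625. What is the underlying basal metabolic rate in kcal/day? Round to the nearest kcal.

BMR = TEE ÷ activity factor = 3481 ÷ 1.625 = 2142.1538 kcal/day.

2142 kcal/day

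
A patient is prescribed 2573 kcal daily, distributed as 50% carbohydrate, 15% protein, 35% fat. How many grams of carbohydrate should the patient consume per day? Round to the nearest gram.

322 g/day

Carbohydrate energy = 50% × 2573 = 1286.5 kcal.
At 4 kcal/g: 1286.5 ÷ 4 = 321.625 g.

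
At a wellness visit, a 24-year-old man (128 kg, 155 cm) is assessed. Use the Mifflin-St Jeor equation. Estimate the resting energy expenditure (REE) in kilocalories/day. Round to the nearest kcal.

Mifflin-St Jeor (male): BMR = 10(128) + 6.25(155) − 5(24) + 5 = 1280 + 968.75 − 120 + 5 = 2133.75 kcal/day.

2134 kilocalories/day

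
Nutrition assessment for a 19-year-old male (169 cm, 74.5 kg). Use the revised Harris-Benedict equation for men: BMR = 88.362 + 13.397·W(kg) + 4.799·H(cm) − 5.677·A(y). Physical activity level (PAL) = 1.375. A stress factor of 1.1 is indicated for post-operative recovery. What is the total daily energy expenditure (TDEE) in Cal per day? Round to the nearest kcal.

2707 Cal per day

Harris-Benedict: BMR = 88.362 + 13.397(74.5) + 4.799(169) − 5.677(19) = 1789.6065 kcal/day.
TEE = BMR × activity factor = 1789.6065 × 1.375 = 2460.7089 kcal/day.
Apply stress factor: 2460.7089 × 1.1 = 2706.7798 kcal/day.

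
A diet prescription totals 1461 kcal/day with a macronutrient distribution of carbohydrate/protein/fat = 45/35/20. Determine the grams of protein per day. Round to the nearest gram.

Protein energy = 35% × 1461 = 511.35 kcal.
At 4 kcal/g: 511.35 ÷ 4 = 127.8375 g.

128 g/day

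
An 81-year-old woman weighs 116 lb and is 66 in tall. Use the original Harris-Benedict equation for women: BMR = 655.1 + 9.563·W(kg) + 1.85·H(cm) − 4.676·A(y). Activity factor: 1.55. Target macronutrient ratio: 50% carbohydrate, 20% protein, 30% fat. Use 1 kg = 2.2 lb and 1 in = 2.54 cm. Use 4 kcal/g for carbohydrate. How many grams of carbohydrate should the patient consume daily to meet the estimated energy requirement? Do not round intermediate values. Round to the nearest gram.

211 g/day

Convert to metric: weight = 116 ÷ 2.2 = 52.7273 kg; height = 66 × 2.54 = 167.64 cm.
Harris-Benedict: BMR = 655.1 + 9.563(52.7273) + 1.85(167.64) − 4.676(81) = 1090.7089 kcal/day.
TEE = 1090.7089 × 1.55 = 1690.5988 kcal/day.
Carbohydrate energy = 50% × 1690.5988 = 845.2994 kcal.
Carbohydrate = 845.2994 ÷ 4 kcal/g = 211.3249 g.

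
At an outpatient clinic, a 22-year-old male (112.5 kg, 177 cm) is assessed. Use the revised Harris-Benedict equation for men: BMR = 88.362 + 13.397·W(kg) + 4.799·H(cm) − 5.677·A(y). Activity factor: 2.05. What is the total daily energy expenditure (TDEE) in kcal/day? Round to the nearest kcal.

Harris-Benedict: BMR = 88.362 + 13.397(112.5) + 4.799(177) − 5.677(22) = 2320.0535 kcal/day.
TEE = BMR × activity factor = 2320.0535 × 2.05 = 4756.1097 kcal/day.

4756 kcal/day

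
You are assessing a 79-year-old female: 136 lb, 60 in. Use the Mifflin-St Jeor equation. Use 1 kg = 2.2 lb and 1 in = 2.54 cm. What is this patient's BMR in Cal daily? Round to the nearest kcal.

1015 Cal daily

Convert to metric: weight = 136 ÷ 2.2 = 61.8182 kg; height = 60 × 2.54 = 152.4 cm.
Mifflin-St Jeor (female): BMR = 10(61.8182) + 6.25(152.4) − 5(79) − 161 = 618.1818 + 952.5 − 395 − 161 = 1014.6818 kcal/day.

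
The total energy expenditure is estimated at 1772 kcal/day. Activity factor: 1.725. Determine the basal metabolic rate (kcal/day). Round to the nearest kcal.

BMR = TEE ÷ activity factor = 1772 ÷ 1.725 = 1027.2464 kcal/day.

1027 kcal/day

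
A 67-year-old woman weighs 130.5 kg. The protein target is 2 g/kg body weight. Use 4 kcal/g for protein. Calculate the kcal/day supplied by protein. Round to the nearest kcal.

Protein = 2 g/kg × 130.5 kg = 261 g/day.
Protein energy = 261 g × 4 kcal/g = 1044 kcal/day.

1044 kcal/day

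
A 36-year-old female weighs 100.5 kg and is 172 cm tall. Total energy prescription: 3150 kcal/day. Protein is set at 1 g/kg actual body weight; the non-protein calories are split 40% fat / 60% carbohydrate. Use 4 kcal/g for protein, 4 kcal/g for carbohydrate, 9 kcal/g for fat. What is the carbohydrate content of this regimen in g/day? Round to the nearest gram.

412 g/day

Protein = 1 × 100.5 = 100.5 g → 100.5 × 4 = 402 kcal.
Non-protein calories = 3150 − 402 = 2748 kcal.
Fat: 40% × 2748 = 1099.2 kcal; carbohydrate: 1648.8 kcal.
Carbohydrate: 1648.8 kcal ÷ 4 kcal/g = 412.2 g.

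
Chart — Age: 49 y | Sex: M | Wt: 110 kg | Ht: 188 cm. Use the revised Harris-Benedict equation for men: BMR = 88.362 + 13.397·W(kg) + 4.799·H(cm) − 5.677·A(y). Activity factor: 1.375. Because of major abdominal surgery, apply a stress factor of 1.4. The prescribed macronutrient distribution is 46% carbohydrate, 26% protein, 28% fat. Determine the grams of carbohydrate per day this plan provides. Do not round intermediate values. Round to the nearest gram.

484 g/day

Harris-Benedict: BMR = 88.362 + 13.397(110) + 4.799(188) − 5.677(49) = 2186.071 kcal/day.
TEE = 2186.071 × 1.375 = 3005.8476 kcal/day.
With stress factor 1.4: 3005.8476 × 1.4 = 4208.1867 kcal/day.
Carbohydrate energy = 46% × 4208.1867 = 1935.7659 kcal.
Carbohydrate = 1935.7659 ÷ 4 kcal/g = 483.9415 g.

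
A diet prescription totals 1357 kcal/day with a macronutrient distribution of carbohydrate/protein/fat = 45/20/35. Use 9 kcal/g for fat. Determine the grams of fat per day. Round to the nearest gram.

Fat energy = 35% × 1357 = 474.95 kcal.
At 9 kcal/g: 474.95 ÷ 9 = 52.7722 g.

53 g/day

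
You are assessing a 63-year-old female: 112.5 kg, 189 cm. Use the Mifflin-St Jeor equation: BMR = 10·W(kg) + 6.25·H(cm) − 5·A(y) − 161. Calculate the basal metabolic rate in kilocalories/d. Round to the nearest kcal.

1830 kilocalories/d

Mifflin-St Jeor (female): BMR = 10(112.5) + 6.25(189) − 5(63) − 161 = 1125 + 1181.25 − 315 − 161 = 1830.25 kcal/day.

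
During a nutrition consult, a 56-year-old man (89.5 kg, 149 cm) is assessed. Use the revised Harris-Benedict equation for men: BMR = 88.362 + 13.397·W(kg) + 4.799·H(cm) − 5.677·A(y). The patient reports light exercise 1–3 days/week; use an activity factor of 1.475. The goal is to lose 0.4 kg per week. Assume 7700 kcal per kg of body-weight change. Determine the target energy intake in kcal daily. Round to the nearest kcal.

Harris-Benedict: BMR = 88.362 + 13.397(89.5) + 4.799(149) − 5.677(56) = 1684.5325 kcal/day.
TEE = 1684.5325 × 1.475 = 2484.6854 kcal/day.
Required daily deficit = 0.4 × 7700 ÷ 7 = 440 kcal/day.
Target intake = 2484.6854 − 440 = 2044.6854 kcal/day.

2045 kcal daily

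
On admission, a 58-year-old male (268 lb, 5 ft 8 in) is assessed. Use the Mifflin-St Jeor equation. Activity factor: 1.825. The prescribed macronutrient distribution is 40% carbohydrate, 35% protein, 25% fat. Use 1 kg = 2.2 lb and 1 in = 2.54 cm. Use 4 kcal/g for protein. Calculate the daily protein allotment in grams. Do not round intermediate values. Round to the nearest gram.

Convert to metric: weight = 268 ÷ 2.2 = 121.8182 kg; height = (5×12 + 8) × 2.54 = 68 × 2.54 = 172.72 cm.
Mifflin-St Jeor (male): BMR = 10(121.8182) + 6.25(172.72) − 5(58) + 5 = 1218.1818 + 1079.5 − 290 + 5 = 2012.6818 kcal/day.
TEE = 2012.6818 × 1.825 = 3673.1443 kcal/day.
Protein energy = 35% × 3673.1443 = 1285.6005 kcal.
Protein = 1285.6005 ÷ 4 kcal/g = 321.4001 g.

321 g/day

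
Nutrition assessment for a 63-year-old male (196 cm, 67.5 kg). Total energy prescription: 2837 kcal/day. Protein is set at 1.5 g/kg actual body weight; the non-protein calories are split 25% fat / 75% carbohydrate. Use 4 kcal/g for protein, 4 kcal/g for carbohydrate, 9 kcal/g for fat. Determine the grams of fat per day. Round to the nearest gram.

Protein = 1.5 × 67.5 = 101.25 g → 101.25 × 4 = 405 kcal.
Non-protein calories = 2837 − 405 = 2432 kcal.
Fat: 25% × 2432 = 608 kcal; carbohydrate: 1824 kcal.
Fat: 608 kcal ÷ 9 kcal/g = 67.5556 g.

68 g/day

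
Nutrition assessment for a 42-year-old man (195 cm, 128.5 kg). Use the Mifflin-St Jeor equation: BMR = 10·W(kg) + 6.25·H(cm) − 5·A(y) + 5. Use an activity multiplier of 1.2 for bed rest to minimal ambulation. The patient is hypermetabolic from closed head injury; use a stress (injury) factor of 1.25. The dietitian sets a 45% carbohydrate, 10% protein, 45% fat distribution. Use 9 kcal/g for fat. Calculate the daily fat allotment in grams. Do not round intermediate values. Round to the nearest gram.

Mifflin-St Jeor (male): BMR = 10(128.5) + 6.25(195) − 5(42) + 5 = 1285 + 1218.75 − 210 + 5 = 2298.75 kcal/day.
TEE = 2298.75 × 1.2 = 2758.5 kcal/day.
With stress factor 1.25: 2758.5 × 1.25 = 3448.125 kcal/day.
Fat energy = 45% × 3448.125 = 1551.6563 kcal.
Fat = 1551.6563 ÷ 9 kcal/g = 172.4063 g.

172 g/day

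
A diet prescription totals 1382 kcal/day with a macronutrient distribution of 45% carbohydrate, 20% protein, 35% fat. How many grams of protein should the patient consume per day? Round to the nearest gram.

Protein energy = 20% × 1382 = 276.4 kcal.
At 4 kcal/g: 276.4 ÷ 4 = 69.1 g.

69 g/day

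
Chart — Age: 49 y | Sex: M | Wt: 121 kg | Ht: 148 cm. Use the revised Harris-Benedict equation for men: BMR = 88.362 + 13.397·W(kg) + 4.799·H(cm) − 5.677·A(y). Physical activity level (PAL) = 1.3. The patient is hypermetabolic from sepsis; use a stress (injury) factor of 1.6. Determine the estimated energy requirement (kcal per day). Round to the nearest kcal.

Harris-Benedict: BMR = 88.362 + 13.397(121) + 4.799(148) − 5.677(49) = 2141.478 kcal/day.
TEE = BMR × activity factor = 2141.478 × 1.3 = 2783.9214 kcal/day.
Apply stress factor: 2783.9214 × 1.6 = 4454.2742 kcal/day.

4454 kcal per day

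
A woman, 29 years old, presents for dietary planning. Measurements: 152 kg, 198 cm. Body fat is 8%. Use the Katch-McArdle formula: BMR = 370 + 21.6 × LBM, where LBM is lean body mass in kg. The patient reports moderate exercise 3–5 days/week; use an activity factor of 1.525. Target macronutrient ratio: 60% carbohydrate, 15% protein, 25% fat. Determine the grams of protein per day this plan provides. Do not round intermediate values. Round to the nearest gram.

194 g/day

LBM = 152 × (1 − 0.08) = 139.84 kg. Katch-McArdle: BMR = 370 + 21.6 × 139.84 = 3390.544 kcal/day.
TEE = 3390.544 × 1.525 = 5170.5796 kcal/day.
Protein energy = 15% × 5170.5796 = 775.5869 kcal.
Protein = 775.5869 ÷ 4 kcal/g = 193.8967 g.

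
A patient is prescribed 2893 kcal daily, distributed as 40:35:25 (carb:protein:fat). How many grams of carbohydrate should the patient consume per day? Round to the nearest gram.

Carbohydrate energy = 40% × 2893 = 1157.2 kcal.
At 4 kcal/g: 1157.2 ÷ 4 = 289.3 g.

289 g/day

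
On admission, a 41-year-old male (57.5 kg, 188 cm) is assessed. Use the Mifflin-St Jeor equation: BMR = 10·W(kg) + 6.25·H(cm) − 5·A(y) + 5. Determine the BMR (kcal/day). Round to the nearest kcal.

1550 kcal/day

Mifflin-St Jeor (male): BMR = 10(57.5) + 6.25(188) − 5(41) + 5 = 575 + 1175 − 205 + 5 = 1550 kcal/day.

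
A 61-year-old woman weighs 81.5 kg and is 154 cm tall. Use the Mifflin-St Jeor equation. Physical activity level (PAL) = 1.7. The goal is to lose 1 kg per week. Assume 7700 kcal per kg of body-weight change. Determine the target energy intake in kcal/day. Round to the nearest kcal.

Mifflin-St Jeor (female): BMR = 10(81.5) + 6.25(154) − 5(61) − 161 = 815 + 962.5 − 305 − 161 = 1311.5 kcal/day.
TEE = 1311.5 × 1.7 = 2229.55 kcal/day.
Required daily deficit = 1 × 7700 ÷ 7 = 1100 kcal/day.
Target intake = 2229.55 − 1100 = 1129.55 kcal/day.

1130 kcal/day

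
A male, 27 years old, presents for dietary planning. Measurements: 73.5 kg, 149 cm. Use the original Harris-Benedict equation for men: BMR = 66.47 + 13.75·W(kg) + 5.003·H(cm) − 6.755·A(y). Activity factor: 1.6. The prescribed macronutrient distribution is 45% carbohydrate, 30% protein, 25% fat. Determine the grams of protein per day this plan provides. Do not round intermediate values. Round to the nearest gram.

Harris-Benedict: BMR = 66.47 + 13.75(73.5) + 5.003(149) − 6.755(27) = 1640.157 kcal/day.
TEE = 1640.157 × 1.6 = 2624.2512 kcal/day.
Protein energy = 30% × 2624.2512 = 787.2754 kcal.
Protein = 787.2754 ÷ 4 kcal/g = 196.8188 g.

197 g/day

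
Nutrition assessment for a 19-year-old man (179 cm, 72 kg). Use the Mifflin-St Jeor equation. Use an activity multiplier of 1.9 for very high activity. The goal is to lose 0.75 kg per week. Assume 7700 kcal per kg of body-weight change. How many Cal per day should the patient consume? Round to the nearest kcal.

Mifflin-St Jeor (male): BMR = 10(72) + 6.25(179) − 5(19) + 5 = 720 + 1118.75 − 95 + 5 = 1748.75 kcal/day.
TEE = 1748.75 × 1.9 = 3322.625 kcal/day.
Required daily deficit = 0.75 × 7700 ÷ 7 = 825 kcal/day.
Target intake = 3322.625 − 825 = 2497.625 kcal/day.

2498 Cal per day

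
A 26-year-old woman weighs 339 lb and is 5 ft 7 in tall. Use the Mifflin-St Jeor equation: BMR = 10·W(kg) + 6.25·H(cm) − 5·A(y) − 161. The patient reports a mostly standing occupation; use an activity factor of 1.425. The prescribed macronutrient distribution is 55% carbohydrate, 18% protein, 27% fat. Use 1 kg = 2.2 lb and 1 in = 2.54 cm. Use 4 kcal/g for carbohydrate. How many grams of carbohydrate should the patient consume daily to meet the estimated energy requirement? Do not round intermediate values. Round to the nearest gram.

453 g/day

Convert to metric: weight = 339 ÷ 2.2 = 154.0909 kg; height = (5×12 + 7) × 2.54 = 67 × 2.54 = 170.18 cm.
Mifflin-St Jeor (female): BMR = 10(154.0909) + 6.25(170.18) − 5(26) − 161 = 1540.9091 + 1063.625 − 130 − 161 = 2313.5341 kcal/day.
TEE = 2313.5341 × 1.425 = 3296.7861 kcal/day.
Carbohydrate energy = 55% × 3296.7861 = 1813.2323 kcal.
Carbohydrate = 1813.2323 ÷ 4 kcal/g = 453.3081 g.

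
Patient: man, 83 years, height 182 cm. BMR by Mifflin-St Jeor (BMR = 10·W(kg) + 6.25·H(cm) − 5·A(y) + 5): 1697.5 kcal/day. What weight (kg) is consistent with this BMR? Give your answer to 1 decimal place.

97.0 kg

1697.5 = 10·W + 6.25(182) − 5(83) + 5
10·W = 1697.5 − 727.5 = 970, so W = 97 kg.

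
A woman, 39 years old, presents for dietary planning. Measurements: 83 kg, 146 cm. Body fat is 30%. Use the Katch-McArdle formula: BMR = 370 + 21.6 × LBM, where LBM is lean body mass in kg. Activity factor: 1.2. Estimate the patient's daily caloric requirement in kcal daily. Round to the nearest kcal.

1950 kcal daily

LBM = 83 × (1 − 0.3) = 58.1 kg. Katch-McArdle: BMR = 370 + 21.6 × 58.1 = 1624.96 kcal/day.
TEE = BMR × activity factor = 1624.96 × 1.2 = 1949.952 kcal/day.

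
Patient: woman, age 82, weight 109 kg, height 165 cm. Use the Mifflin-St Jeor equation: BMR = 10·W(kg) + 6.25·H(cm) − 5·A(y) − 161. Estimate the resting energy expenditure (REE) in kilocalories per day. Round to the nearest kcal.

1550 kilocalories per day

Mifflin-St Jeor (female): BMR = 10(109) + 6.25(165) − 5(82) − 161 = 1090 + 1031.25 − 410 − 161 = 1550.25 kcal/day.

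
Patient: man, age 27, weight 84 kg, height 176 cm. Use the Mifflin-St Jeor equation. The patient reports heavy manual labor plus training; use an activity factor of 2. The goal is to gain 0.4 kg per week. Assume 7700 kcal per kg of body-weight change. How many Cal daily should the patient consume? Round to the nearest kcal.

4060 Cal daily

Mifflin-St Jeor (male): BMR = 10(84) + 6.25(176) − 5(27) + 5 = 840 + 1100 − 135 + 5 = 1810 kcal/day.
TEE = 1810 × 2 = 3620 kcal/day.
Required daily surplus = 0.4 × 7700 ÷ 7 = 440 kcal/day.
Target intake = 3620 + 440 = 4060 kcal/day.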